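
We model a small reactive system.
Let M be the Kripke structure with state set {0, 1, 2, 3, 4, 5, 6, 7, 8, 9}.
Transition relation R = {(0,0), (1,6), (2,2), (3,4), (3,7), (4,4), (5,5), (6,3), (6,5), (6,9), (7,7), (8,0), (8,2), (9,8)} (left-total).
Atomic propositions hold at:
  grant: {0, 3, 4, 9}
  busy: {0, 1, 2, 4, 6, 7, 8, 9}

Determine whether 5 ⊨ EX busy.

No

Sat(EX busy) = {s : some successor in {0, 1, 2, 4, 6, 7, 8, 9}} = {0, 1, 2, 3, 4, 6, 7, 8, 9}
5 ∉ Sat(EX busy) = {0, 1, 2, 3, 4, 6, 7, 8, 9}, so the formula does not hold at 5.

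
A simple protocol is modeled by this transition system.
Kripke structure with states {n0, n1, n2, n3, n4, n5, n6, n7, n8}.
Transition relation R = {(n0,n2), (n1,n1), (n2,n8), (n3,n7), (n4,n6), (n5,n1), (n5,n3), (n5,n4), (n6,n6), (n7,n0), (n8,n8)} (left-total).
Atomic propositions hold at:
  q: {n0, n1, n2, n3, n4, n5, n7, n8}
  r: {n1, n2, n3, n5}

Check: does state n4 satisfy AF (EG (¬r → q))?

Sat(¬r) = {n0, n4, n6, n7, n8}
Sat(¬r → q) = {n0, n1, n2, n3, n4, n5, n7, n8}
EG (¬r → q): greatest fixpoint, start Z0 = {n0, n1, n2, n3, n4, n5, n7, n8}, keep only states in Sat with some successor in Z. Z1 = {n0, n1, n2, n3, n5, n7, n8}; fixed.
Sat(EG (¬r → q)) = {n0, n1, n2, n3, n5, n7, n8}
AF (EG (¬r → q)): least fixpoint, start Z0 = {n0, n1, n2, n3, n5, n7, n8}, add states with every successor in Z. Already a fixed point.
Sat(AF (EG (¬r → q))) = {n0, n1, n2, n3, n5, n7, n8}
n4 ∉ Sat(AF (EG (¬r → q))) = {n0, n1, n2, n3, n5, n7, n8}, so the formula does not hold at n4.

No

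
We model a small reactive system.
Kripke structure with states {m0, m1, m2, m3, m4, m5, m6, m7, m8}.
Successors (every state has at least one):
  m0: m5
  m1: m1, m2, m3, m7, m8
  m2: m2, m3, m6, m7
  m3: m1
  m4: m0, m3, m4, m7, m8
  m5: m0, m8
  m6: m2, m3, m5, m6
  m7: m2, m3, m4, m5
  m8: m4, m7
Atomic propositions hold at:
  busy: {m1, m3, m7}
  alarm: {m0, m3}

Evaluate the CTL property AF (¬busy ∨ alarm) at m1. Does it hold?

Sat(¬busy) = {m0, m2, m4, m5, m6, m8}
Sat(¬busy ∨ alarm) = {m0, m2, m3, m4, m5, m6, m8}
AF (¬busy ∨ alarm): least fixpoint, start Z0 = {m0, m2, m3, m4, m5, m6, m8}, add states with every successor in Z. Z1 = {m0, m2, m3, m4, m5, m6, m7, m8}; fixed.
Sat(AF (¬busy ∨ alarm)) = {m0, m2, m3, m4, m5, m6, m7, m8}
m1 ∉ Sat(AF (¬busy ∨ alarm)) = {m0, m2, m3, m4, m5, m6, m7, m8}, so the formula does not hold at m1.

No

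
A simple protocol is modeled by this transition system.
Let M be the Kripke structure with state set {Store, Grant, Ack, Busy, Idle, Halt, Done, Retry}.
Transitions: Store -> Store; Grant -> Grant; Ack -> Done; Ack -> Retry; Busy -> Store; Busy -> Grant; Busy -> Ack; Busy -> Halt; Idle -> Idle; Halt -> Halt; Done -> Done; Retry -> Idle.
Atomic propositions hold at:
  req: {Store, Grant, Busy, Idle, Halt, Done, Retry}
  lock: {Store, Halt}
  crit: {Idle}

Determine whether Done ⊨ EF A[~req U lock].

Sat(~req) = {Ack}
A[~req U lock]: least fixpoint, start Z0 = Sat(lock) = {Store, Halt}, add states in Sat(~req) with every successor in Z. Already a fixed point.
Sat(A[~req U lock]) = {Store, Halt}
EF A[~req U lock]: least fixpoint, start Z0 = {Store, Halt}, add states with some successor in Z. Z1 = {Store, Busy, Halt}; fixed.
Sat(EF A[~req U lock]) = {Store, Busy, Halt}
Done ∉ Sat(EF A[~req U lock]) = {Store, Busy, Halt}, so the formula does not hold at Done.

No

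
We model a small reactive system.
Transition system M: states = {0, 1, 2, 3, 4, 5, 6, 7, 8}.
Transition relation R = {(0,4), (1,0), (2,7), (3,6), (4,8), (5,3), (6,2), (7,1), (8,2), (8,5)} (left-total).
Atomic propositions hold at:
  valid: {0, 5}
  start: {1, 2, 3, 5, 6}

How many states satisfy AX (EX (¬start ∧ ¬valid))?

Sat(¬start) = {0, 4, 7, 8}
Sat(¬valid) = {1, 2, 3, 4, 6, 7, 8}
Sat(¬start ∧ ¬valid) = {4, 7, 8}
Sat(EX (¬start ∧ ¬valid)) = {s : some successor in {4, 7, 8}} = {0, 2, 4}
Sat(AX (EX (¬start ∧ ¬valid))) = {s : every successor in {0, 2, 4}} = {0, 1, 6}
|Sat(AX (EX (¬start ∧ ¬valid)))| = |{0, 1, 6}| = 3.

3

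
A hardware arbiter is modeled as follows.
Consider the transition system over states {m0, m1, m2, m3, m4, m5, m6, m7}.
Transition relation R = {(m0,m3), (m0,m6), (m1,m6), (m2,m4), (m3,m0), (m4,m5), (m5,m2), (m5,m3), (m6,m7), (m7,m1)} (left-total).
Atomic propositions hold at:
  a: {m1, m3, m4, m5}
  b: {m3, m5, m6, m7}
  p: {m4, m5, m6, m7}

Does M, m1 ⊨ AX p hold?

Yes

Sat(AX p) = {s : every successor in {m4, m5, m6, m7}} = {m1, m2, m4, m6}
m1 ∈ Sat(AX p) = {m1, m2, m4, m6}, so the formula holds at m1.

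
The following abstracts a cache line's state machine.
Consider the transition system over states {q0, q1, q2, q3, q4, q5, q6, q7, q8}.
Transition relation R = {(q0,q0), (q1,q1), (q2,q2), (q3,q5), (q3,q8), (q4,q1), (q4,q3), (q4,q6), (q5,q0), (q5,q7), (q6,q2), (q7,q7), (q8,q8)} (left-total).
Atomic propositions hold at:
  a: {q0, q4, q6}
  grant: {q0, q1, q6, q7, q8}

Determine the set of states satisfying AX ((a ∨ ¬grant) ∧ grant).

{q0}

Sat(¬grant) = {q2, q3, q4, q5}
Sat(a ∨ ¬grant) = {q0, q2, q3, q4, q5, q6}
Sat((a ∨ ¬grant) ∧ grant) = {q0, q6}
Sat(AX ((a ∨ ¬grant) ∧ grant)) = {s : every successor in {q0, q6}} = {q0}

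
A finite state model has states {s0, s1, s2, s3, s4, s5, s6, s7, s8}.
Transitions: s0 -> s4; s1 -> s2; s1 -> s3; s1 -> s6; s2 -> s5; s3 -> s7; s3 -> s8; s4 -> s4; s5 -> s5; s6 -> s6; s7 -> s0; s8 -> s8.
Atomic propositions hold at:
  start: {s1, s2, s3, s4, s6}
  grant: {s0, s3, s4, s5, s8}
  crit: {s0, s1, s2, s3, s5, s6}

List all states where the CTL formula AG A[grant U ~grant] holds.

{s6}

Sat(~grant) = {s1, s2, s6, s7}
A[grant U ~grant]: least fixpoint, start Z0 = Sat(~grant) = {s1, s2, s6, s7}, add states in Sat(grant) with every successor in Z. Already a fixed point.
Sat(A[grant U ~grant]) = {s1, s2, s6, s7}
AG A[grant U ~grant]: greatest fixpoint, start Z0 = {s1, s2, s6, s7}, keep only states in Sat with every successor in Z. Z1 = {s6}; fixed.
Sat(AG A[grant U ~grant]) = {s6}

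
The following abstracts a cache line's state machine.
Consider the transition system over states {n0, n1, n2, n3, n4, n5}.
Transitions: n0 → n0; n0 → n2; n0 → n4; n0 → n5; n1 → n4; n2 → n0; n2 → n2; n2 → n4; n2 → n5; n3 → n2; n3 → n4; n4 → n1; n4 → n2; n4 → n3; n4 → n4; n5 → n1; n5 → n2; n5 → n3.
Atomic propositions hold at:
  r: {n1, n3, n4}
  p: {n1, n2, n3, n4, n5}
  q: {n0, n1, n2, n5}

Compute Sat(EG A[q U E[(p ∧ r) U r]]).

Sat(p ∧ r) = {n1, n3, n4}
E[(p ∧ r) U r]: least fixpoint, start Z0 = Sat(r) = {n1, n3, n4}, add states in Sat(p ∧ r) with some successor in Z. Already a fixed point.
Sat(E[(p ∧ r) U r]) = {n1, n3, n4}
A[q U E[(p ∧ r) U r]]: least fixpoint, start Z0 = Sat(E[(p ∧ r) U r]) = {n1, n3, n4}, add states in Sat(q) with every successor in Z. Already a fixed point.
Sat(A[q U E[(p ∧ r) U r]]) = {n1, n3, n4}
EG A[q U E[(p ∧ r) U r]]: greatest fixpoint, start Z0 = {n1, n3, n4}, keep only states in Sat with some successor in Z. Already a fixed point.
Sat(EG A[q U E[(p ∧ r) U r]]) = {n1, n3, n4}

{n1, n3, n4}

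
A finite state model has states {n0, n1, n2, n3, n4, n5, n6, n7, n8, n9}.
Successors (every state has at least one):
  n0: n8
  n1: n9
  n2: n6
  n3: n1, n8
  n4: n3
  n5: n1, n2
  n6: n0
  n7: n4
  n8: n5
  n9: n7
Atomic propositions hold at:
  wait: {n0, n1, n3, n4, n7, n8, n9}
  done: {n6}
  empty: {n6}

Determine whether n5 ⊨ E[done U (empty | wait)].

No

Sat(empty | wait) = {n0, n1, n3, n4, n6, n7, n8, n9}
E[done U (empty | wait)]: least fixpoint, start Z0 = Sat((empty | wait)) = {n0, n1, n3, n4, n6, n7, n8, n9}, add states in Sat(done) with some successor in Z. Already a fixed point.
Sat(E[done U (empty | wait)]) = {n0, n1, n3, n4, n6, n7, n8, n9}
n5 ∉ Sat(E[done U (empty | wait)]) = {n0, n1, n3, n4, n6, n7, n8, n9}, so the formula does not hold at n5.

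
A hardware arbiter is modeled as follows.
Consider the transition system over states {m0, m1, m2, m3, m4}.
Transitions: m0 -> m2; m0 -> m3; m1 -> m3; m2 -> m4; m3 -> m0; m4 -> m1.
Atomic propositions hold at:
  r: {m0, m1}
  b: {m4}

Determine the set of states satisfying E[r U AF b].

{m0, m2, m4}

AF b: least fixpoint, start Z0 = {m4}, add states with every successor in Z. Z1 = {m2, m4}; fixed.
Sat(AF b) = {m2, m4}
E[r U AF b]: least fixpoint, start Z0 = Sat(AF b) = {m2, m4}, add states in Sat(r) with some successor in Z. Z1 = {m0, m2, m4}; fixed.
Sat(E[r U AF b]) = {m0, m2, m4}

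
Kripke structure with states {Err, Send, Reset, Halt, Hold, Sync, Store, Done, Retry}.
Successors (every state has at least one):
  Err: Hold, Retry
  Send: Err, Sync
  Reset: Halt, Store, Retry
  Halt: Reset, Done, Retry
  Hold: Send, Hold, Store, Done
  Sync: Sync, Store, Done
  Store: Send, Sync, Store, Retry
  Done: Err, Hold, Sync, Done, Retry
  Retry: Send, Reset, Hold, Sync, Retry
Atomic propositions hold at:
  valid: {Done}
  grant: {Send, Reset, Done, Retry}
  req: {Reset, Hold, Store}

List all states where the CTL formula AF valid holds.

AF valid: least fixpoint, start Z0 = {Done}, add states with every successor in Z. Already a fixed point.
Sat(AF valid) = {Done}

{Done}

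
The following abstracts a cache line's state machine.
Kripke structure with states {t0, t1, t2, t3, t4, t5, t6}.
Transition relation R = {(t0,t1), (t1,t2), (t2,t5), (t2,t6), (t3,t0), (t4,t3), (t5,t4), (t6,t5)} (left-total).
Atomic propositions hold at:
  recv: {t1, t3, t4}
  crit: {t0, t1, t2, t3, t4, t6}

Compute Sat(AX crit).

Sat(AX crit) = {s : every successor in {t0, t1, t2, t3, t4, t6}} = {t0, t1, t3, t4, t5}

{t0, t1, t3, t4, t5}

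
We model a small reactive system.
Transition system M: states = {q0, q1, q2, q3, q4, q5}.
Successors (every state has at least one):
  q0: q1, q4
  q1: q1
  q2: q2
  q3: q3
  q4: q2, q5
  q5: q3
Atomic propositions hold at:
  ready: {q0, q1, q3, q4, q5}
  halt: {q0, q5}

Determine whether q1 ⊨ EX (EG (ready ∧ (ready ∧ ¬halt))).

Sat(¬halt) = {q1, q2, q3, q4}
Sat(ready ∧ ¬halt) = {q1, q3, q4}
Sat(ready ∧ (ready ∧ ¬halt)) = {q1, q3, q4}
EG (ready ∧ (ready ∧ ¬halt)): greatest fixpoint, start Z0 = {q1, q3, q4}, keep only states in Sat with some successor in Z. Z1 = {q1, q3}; fixed.
Sat(EG (ready ∧ (ready ∧ ¬halt))) = {q1, q3}
Sat(EX (EG (ready ∧ (ready ∧ ¬halt)))) = {s : some successor in {q1, q3}} = {q0, q1, q3, q5}
q1 ∈ Sat(EX (EG (ready ∧ (ready ∧ ¬halt)))) = {q0, q1, q3, q5}, so the formula holds at q1.

Yes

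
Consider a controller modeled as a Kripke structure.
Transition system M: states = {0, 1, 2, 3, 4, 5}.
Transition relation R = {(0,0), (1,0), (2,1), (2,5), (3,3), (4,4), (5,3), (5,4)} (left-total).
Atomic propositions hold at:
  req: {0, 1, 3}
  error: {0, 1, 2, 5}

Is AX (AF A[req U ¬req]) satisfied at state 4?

Yes

Sat(¬req) = {2, 4, 5}
A[req U ¬req]: least fixpoint, start Z0 = Sat(¬req) = {2, 4, 5}, add states in Sat(req) with every successor in Z. Already a fixed point.
Sat(A[req U ¬req]) = {2, 4, 5}
AF A[req U ¬req]: least fixpoint, start Z0 = {2, 4, 5}, add states with every successor in Z. Already a fixed point.
Sat(AF A[req U ¬req]) = {2, 4, 5}
Sat(AX (AF A[req U ¬req])) = {s : every successor in {2, 4, 5}} = {4}
4 ∈ Sat(AX (AF A[req U ¬req])) = {4}, so the formula holds at 4.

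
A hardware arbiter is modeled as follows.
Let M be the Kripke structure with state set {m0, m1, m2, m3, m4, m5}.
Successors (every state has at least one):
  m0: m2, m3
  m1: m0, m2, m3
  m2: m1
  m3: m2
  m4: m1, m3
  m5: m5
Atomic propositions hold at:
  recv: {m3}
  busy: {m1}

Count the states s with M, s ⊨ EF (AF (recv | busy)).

Sat(recv | busy) = {m1, m3}
AF (recv | busy): least fixpoint, start Z0 = {m1, m3}, add states with every successor in Z. Z1 = {m1, m2, m3, m4}; Z2 = {m0, m1, m2, m3, m4}; fixed.
Sat(AF (recv | busy)) = {m0, m1, m2, m3, m4}
EF (AF (recv | busy)): least fixpoint, start Z0 = {m0, m1, m2, m3, m4}, add states with some successor in Z. Already a fixed point.
Sat(EF (AF (recv | busy))) = {m0, m1, m2, m3, m4}
|Sat(EF (AF (recv | busy)))| = |{m0, m1, m2, m3, m4}| = 5.

5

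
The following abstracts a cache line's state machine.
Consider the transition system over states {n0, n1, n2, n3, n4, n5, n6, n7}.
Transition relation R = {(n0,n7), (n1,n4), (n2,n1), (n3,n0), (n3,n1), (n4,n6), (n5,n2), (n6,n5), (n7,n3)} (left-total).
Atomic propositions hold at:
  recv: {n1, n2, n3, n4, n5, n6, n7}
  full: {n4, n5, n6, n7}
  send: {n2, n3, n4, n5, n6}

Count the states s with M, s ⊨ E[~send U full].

Sat(~send) = {n0, n1, n7}
E[~send U full]: least fixpoint, start Z0 = Sat(full) = {n4, n5, n6, n7}, add states in Sat(~send) with some successor in Z. Z1 = {n0, n1, n4, n5, n6, n7}; fixed.
Sat(E[~send U full]) = {n0, n1, n4, n5, n6, n7}
|Sat(E[~send U full])| = |{n0, n1, n4, n5, n6, n7}| = 6.

6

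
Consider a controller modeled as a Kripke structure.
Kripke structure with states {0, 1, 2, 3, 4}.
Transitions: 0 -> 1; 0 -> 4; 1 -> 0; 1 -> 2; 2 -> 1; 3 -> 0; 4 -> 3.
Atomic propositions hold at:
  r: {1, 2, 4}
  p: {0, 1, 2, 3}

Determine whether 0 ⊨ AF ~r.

Sat(~r) = {0, 3}
AF ~r: least fixpoint, start Z0 = {0, 3}, add states with every successor in Z. Z1 = {0, 3, 4}; fixed.
Sat(AF ~r) = {0, 3, 4}
0 ∈ Sat(AF ~r) = {0, 3, 4}, so the formula holds at 0.

Yes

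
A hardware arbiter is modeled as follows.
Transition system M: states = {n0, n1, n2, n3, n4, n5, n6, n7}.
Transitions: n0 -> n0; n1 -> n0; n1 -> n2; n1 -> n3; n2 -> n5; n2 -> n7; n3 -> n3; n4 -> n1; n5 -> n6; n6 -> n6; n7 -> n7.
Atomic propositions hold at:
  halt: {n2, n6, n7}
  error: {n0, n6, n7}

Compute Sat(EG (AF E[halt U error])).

{n0, n2, n5, n6, n7}

E[halt U error]: least fixpoint, start Z0 = Sat(error) = {n0, n6, n7}, add states in Sat(halt) with some successor in Z. Z1 = {n0, n2, n6, n7}; fixed.
Sat(E[halt U error]) = {n0, n2, n6, n7}
AF E[halt U error]: least fixpoint, start Z0 = {n0, n2, n6, n7}, add states with every successor in Z. Z1 = {n0, n2, n5, n6, n7}; fixed.
Sat(AF E[halt U error]) = {n0, n2, n5, n6, n7}
EG (AF E[halt U error]): greatest fixpoint, start Z0 = {n0, n2, n5, n6, n7}, keep only states in Sat with some successor in Z. Already a fixed point.
Sat(EG (AF E[halt U error])) = {n0, n2, n5, n6, n7}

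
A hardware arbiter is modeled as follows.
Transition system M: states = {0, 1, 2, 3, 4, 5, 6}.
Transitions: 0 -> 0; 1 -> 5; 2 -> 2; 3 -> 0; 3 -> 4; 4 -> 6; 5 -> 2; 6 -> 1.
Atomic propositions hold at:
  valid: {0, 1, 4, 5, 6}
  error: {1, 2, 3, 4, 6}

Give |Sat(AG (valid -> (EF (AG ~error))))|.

Sat(~error) = {0, 5}
AG ~error: greatest fixpoint, start Z0 = {0, 5}, keep only states in Sat with every successor in Z. Z1 = {0}; fixed.
Sat(AG ~error) = {0}
EF (AG ~error): least fixpoint, start Z0 = {0}, add states with some successor in Z. Z1 = {0, 3}; fixed.
Sat(EF (AG ~error)) = {0, 3}
Sat(valid -> (EF (AG ~error))) = {0, 2, 3}
AG (valid -> (EF (AG ~error))): greatest fixpoint, start Z0 = {0, 2, 3}, keep only states in Sat with every successor in Z. Z1 = {0, 2}; fixed.
Sat(AG (valid -> (EF (AG ~error)))) = {0, 2}
|Sat(AG (valid -> (EF (AG ~error))))| = |{0, 2}| = 2.

2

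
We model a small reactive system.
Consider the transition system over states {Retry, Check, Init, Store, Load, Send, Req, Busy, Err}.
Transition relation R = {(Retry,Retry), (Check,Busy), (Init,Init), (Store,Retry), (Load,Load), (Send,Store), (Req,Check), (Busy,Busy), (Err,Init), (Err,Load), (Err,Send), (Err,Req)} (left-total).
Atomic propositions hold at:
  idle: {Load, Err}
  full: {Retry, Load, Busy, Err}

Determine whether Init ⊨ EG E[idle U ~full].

Sat(~full) = {Check, Init, Store, Send, Req}
E[idle U ~full]: least fixpoint, start Z0 = Sat(~full) = {Check, Init, Store, Send, Req}, add states in Sat(idle) with some successor in Z. Z1 = {Check, Init, Store, Send, Req, Err}; fixed.
Sat(E[idle U ~full]) = {Check, Init, Store, Send, Req, Err}
EG E[idle U ~full]: greatest fixpoint, start Z0 = {Check, Init, Store, Send, Req, Err}, keep only states in Sat with some successor in Z. Z1 = {Init, Send, Req, Err}; Z2 = {Init, Err}; fixed.
Sat(EG E[idle U ~full]) = {Init, Err}
Init ∈ Sat(EG E[idle U ~full]) = {Init, Err}, so the formula holds at Init.

Yes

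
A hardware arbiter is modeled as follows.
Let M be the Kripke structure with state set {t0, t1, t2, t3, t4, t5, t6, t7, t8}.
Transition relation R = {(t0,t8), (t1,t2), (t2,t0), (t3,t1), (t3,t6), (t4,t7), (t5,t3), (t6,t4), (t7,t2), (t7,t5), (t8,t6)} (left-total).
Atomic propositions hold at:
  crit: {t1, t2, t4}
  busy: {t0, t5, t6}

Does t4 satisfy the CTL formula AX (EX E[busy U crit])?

Yes

E[busy U crit]: least fixpoint, start Z0 = Sat(crit) = {t1, t2, t4}, add states in Sat(busy) with some successor in Z. Z1 = {t1, t2, t4, t6}; fixed.
Sat(E[busy U crit]) = {t1, t2, t4, t6}
Sat(EX E[busy U crit]) = {s : some successor in {t1, t2, t4, t6}} = {t1, t3, t6, t7, t8}
Sat(AX (EX E[busy U crit])) = {s : every successor in {t1, t3, t6, t7, t8}} = {t0, t3, t4, t5, t8}
t4 ∈ Sat(AX (EX E[busy U crit])) = {t0, t3, t4, t5, t8}, so the formula holds at t4.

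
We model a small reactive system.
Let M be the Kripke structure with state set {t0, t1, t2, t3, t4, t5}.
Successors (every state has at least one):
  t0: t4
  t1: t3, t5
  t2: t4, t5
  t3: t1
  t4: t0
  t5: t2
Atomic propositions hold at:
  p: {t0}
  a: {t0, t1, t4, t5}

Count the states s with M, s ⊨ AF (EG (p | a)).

2

Sat(p | a) = {t0, t1, t4, t5}
EG (p | a): greatest fixpoint, start Z0 = {t0, t1, t4, t5}, keep only states in Sat with some successor in Z. Z1 = {t0, t1, t4}; Z2 = {t0, t4}; fixed.
Sat(EG (p | a)) = {t0, t4}
AF (EG (p | a)): least fixpoint, start Z0 = {t0, t4}, add states with every successor in Z. Already a fixed point.
Sat(AF (EG (p | a))) = {t0, t4}
|Sat(AF (EG (p | a)))| = |{t0, t4}| = 2.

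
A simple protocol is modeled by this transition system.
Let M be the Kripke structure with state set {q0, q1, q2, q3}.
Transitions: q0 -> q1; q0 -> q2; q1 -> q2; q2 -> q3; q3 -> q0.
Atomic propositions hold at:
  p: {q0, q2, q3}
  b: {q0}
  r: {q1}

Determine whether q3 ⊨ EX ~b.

No

Sat(~b) = {q1, q2, q3}
Sat(EX ~b) = {s : some successor in {q1, q2, q3}} = {q0, q1, q2}
q3 ∉ Sat(EX ~b) = {q0, q1, q2}, so the formula does not hold at q3.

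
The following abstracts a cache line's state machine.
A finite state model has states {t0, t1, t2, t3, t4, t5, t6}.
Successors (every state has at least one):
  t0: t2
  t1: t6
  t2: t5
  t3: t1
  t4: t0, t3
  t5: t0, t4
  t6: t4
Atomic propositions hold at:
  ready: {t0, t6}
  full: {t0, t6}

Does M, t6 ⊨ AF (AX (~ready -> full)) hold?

Sat(~ready) = {t1, t2, t3, t4, t5}
Sat(~ready -> full) = {t0, t6}
Sat(AX (~ready -> full)) = {s : every successor in {t0, t6}} = {t1}
AF (AX (~ready -> full)): least fixpoint, start Z0 = {t1}, add states with every successor in Z. Z1 = {t1, t3}; fixed.
Sat(AF (AX (~ready -> full))) = {t1, t3}
t6 ∉ Sat(AF (AX (~ready -> full))) = {t1, t3}, so the formula does not hold at t6.

No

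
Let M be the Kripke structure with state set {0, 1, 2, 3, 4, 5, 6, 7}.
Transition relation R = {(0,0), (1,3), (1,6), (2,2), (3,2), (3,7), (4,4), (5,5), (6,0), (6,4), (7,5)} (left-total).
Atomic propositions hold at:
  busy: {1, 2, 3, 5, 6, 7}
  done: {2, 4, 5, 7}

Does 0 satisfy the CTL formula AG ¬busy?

Yes

Sat(¬busy) = {0, 4}
AG ¬busy: greatest fixpoint, start Z0 = {0, 4}, keep only states in Sat with every successor in Z. Already a fixed point.
Sat(AG ¬busy) = {0, 4}
0 ∈ Sat(AG ¬busy) = {0, 4}, so the formula holds at 0.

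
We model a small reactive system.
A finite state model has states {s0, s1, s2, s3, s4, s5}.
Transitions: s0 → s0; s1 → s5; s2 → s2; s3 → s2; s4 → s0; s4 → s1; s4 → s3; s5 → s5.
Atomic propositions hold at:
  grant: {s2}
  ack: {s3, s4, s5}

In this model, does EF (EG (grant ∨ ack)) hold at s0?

No

Sat(grant ∨ ack) = {s2, s3, s4, s5}
EG (grant ∨ ack): greatest fixpoint, start Z0 = {s2, s3, s4, s5}, keep only states in Sat with some successor in Z. Already a fixed point.
Sat(EG (grant ∨ ack)) = {s2, s3, s4, s5}
EF (EG (grant ∨ ack)): least fixpoint, start Z0 = {s2, s3, s4, s5}, add states with some successor in Z. Z1 = {s1, s2, s3, s4, s5}; fixed.
Sat(EF (EG (grant ∨ ack))) = {s1, s2, s3, s4, s5}
s0 ∉ Sat(EF (EG (grant ∨ ack))) = {s1, s2, s3, s4, s5}, so the formula does not hold at s0.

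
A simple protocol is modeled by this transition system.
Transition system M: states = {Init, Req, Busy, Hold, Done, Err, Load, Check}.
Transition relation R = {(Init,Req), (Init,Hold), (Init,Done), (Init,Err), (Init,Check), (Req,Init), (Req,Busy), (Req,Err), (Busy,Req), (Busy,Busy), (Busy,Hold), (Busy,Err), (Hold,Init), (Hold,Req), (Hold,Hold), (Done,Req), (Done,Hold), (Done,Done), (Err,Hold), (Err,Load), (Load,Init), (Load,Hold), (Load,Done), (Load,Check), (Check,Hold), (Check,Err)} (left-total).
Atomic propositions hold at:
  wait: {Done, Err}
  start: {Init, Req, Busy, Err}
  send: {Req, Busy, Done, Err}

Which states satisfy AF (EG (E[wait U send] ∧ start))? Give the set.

E[wait U send]: least fixpoint, start Z0 = Sat(send) = {Req, Busy, Done, Err}, add states in Sat(wait) with some successor in Z. Already a fixed point.
Sat(E[wait U send]) = {Req, Busy, Done, Err}
Sat(E[wait U send] ∧ start) = {Req, Busy, Err}
EG (E[wait U send] ∧ start): greatest fixpoint, start Z0 = {Req, Busy, Err}, keep only states in Sat with some successor in Z. Z1 = {Req, Busy}; fixed.
Sat(EG (E[wait U send] ∧ start)) = {Req, Busy}
AF (EG (E[wait U send] ∧ start)): least fixpoint, start Z0 = {Req, Busy}, add states with every successor in Z. Already a fixed point.
Sat(AF (EG (E[wait U send] ∧ start))) = {Req, Busy}

{Req, Busy}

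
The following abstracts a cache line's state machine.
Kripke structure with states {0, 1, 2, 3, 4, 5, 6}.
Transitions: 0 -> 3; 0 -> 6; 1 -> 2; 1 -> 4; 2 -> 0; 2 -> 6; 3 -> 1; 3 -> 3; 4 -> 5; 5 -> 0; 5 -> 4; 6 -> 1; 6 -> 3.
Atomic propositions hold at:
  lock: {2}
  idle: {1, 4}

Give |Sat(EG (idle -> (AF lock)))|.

AF lock: least fixpoint, start Z0 = {2}, add states with every successor in Z. Already a fixed point.
Sat(AF lock) = {2}
Sat(idle -> (AF lock)) = {0, 2, 3, 5, 6}
EG (idle -> (AF lock)): greatest fixpoint, start Z0 = {0, 2, 3, 5, 6}, keep only states in Sat with some successor in Z. Already a fixed point.
Sat(EG (idle -> (AF lock))) = {0, 2, 3, 5, 6}
|Sat(EG (idle -> (AF lock)))| = |{0, 2, 3, 5, 6}| = 5.

5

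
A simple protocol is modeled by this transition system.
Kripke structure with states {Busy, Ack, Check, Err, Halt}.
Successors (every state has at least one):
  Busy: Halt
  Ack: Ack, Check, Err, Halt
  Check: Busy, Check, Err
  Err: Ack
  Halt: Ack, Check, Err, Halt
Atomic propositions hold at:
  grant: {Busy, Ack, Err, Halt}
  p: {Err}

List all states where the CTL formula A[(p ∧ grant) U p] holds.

Sat(p ∧ grant) = {Err}
A[(p ∧ grant) U p]: least fixpoint, start Z0 = Sat(p) = {Err}, add states in Sat(p ∧ grant) with every successor in Z. Already a fixed point.
Sat(A[(p ∧ grant) U p]) = {Err}

{Err}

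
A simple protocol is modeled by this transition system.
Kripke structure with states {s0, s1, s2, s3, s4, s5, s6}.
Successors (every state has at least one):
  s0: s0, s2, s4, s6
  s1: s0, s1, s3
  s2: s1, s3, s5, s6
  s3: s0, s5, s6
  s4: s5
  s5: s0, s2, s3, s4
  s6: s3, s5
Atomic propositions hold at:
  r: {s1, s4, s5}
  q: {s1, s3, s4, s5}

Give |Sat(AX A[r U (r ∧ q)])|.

Sat(r ∧ q) = {s1, s4, s5}
A[r U (r ∧ q)]: least fixpoint, start Z0 = Sat((r ∧ q)) = {s1, s4, s5}, add states in Sat(r) with every successor in Z. Already a fixed point.
Sat(A[r U (r ∧ q)]) = {s1, s4, s5}
Sat(AX A[r U (r ∧ q)]) = {s : every successor in {s1, s4, s5}} = {s4}
|Sat(AX A[r U (r ∧ q)])| = |{s4}| = 1.

1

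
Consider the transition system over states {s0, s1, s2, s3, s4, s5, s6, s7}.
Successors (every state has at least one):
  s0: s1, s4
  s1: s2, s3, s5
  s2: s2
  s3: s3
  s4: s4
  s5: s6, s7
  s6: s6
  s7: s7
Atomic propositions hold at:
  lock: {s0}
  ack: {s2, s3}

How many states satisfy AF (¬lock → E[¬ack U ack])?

Sat(¬lock) = {s1, s2, s3, s4, s5, s6, s7}
Sat(¬ack) = {s0, s1, s4, s5, s6, s7}
E[¬ack U ack]: least fixpoint, start Z0 = Sat(ack) = {s2, s3}, add states in Sat(¬ack) with some successor in Z. Z1 = {s1, s2, s3}; Z2 = {s0, s1, s2, s3}; fixed.
Sat(E[¬ack U ack]) = {s0, s1, s2, s3}
Sat(¬lock → E[¬ack U ack]) = {s0, s1, s2, s3}
AF (¬lock → E[¬ack U ack]): least fixpoint, start Z0 = {s0, s1, s2, s3}, add states with every successor in Z. Already a fixed point.
Sat(AF (¬lock → E[¬ack U ack])) = {s0, s1, s2, s3}
|Sat(AF (¬lock → E[¬ack U ack]))| = |{s0, s1, s2, s3}| = 4.

4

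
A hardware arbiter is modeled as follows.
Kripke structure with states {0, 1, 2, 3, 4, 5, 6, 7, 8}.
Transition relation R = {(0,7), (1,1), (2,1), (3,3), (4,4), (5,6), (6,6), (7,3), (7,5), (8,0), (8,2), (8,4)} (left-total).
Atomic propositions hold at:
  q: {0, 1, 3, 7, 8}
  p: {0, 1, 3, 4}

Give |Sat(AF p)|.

6

AF p: least fixpoint, start Z0 = {0, 1, 3, 4}, add states with every successor in Z. Z1 = {0, 1, 2, 3, 4}; Z2 = {0, 1, 2, 3, 4, 8}; fixed.
Sat(AF p) = {0, 1, 2, 3, 4, 8}
|Sat(AF p)| = |{0, 1, 2, 3, 4, 8}| = 6.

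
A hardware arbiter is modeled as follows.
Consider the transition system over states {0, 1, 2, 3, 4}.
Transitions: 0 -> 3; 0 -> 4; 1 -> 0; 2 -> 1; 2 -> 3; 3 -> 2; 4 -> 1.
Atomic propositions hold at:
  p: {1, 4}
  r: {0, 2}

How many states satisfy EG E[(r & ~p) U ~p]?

3

Sat(~p) = {0, 2, 3}
Sat(r & ~p) = {0, 2}
E[(r & ~p) U ~p]: least fixpoint, start Z0 = Sat(~p) = {0, 2, 3}, add states in Sat(r & ~p) with some successor in Z. Already a fixed point.
Sat(E[(r & ~p) U ~p]) = {0, 2, 3}
EG E[(r & ~p) U ~p]: greatest fixpoint, start Z0 = {0, 2, 3}, keep only states in Sat with some successor in Z. Already a fixed point.
Sat(EG E[(r & ~p) U ~p]) = {0, 2, 3}
|Sat(EG E[(r & ~p) U ~p])| = |{0, 2, 3}| = 3.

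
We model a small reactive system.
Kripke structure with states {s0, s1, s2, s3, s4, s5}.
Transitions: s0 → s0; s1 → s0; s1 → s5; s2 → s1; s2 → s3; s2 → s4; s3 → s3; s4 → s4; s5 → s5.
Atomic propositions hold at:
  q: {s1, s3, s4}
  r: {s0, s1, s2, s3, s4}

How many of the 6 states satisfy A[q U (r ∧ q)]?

Sat(r ∧ q) = {s1, s3, s4}
A[q U (r ∧ q)]: least fixpoint, start Z0 = Sat((r ∧ q)) = {s1, s3, s4}, add states in Sat(q) with every successor in Z. Already a fixed point.
Sat(A[q U (r ∧ q)]) = {s1, s3, s4}
|Sat(A[q U (r ∧ q)])| = |{s1, s3, s4}| = 3.

3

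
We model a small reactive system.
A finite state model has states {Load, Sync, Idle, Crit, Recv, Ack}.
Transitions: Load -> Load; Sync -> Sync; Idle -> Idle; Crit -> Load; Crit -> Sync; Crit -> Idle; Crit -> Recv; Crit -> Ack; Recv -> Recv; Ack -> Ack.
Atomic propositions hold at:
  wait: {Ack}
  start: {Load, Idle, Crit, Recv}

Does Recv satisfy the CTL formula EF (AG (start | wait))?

Sat(start | wait) = {Load, Idle, Crit, Recv, Ack}
AG (start | wait): greatest fixpoint, start Z0 = {Load, Idle, Crit, Recv, Ack}, keep only states in Sat with every successor in Z. Z1 = {Load, Idle, Recv, Ack}; fixed.
Sat(AG (start | wait)) = {Load, Idle, Recv, Ack}
EF (AG (start | wait)): least fixpoint, start Z0 = {Load, Idle, Recv, Ack}, add states with some successor in Z. Z1 = {Load, Idle, Crit, Recv, Ack}; fixed.
Sat(EF (AG (start | wait))) = {Load, Idle, Crit, Recv, Ack}
Recv ∈ Sat(EF (AG (start | wait))) = {Load, Idle, Crit, Recv, Ack}, so the formula holds at Recv.

Yes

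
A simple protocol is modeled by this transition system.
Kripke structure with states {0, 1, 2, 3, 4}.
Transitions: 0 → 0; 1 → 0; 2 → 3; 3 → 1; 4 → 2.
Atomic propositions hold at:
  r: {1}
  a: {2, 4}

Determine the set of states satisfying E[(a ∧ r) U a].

Sat(a ∧ r) = ∅
E[(a ∧ r) U a]: least fixpoint, start Z0 = Sat(a) = {2, 4}, add states in Sat(a ∧ r) with some successor in Z. Already a fixed point.
Sat(E[(a ∧ r) U a]) = {2, 4}

{2, 4}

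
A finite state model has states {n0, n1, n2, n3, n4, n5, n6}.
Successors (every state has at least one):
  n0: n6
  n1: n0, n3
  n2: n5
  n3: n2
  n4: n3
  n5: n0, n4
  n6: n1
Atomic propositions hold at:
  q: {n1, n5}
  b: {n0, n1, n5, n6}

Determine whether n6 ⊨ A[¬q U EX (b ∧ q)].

Yes

Sat(¬q) = {n0, n2, n3, n4, n6}
Sat(b ∧ q) = {n1, n5}
Sat(EX (b ∧ q)) = {s : some successor in {n1, n5}} = {n2, n6}
A[¬q U EX (b ∧ q)]: least fixpoint, start Z0 = Sat(EX (b ∧ q)) = {n2, n6}, add states in Sat(¬q) with every successor in Z. Z1 = {n0, n2, n3, n6}; Z2 = {n0, n2, n3, n4, n6}; fixed.
Sat(A[¬q U EX (b ∧ q)]) = {n0, n2, n3, n4, n6}
n6 ∈ Sat(A[¬q U EX (b ∧ q)]) = {n0, n2, n3, n4, n6}, so the formula holds at n6.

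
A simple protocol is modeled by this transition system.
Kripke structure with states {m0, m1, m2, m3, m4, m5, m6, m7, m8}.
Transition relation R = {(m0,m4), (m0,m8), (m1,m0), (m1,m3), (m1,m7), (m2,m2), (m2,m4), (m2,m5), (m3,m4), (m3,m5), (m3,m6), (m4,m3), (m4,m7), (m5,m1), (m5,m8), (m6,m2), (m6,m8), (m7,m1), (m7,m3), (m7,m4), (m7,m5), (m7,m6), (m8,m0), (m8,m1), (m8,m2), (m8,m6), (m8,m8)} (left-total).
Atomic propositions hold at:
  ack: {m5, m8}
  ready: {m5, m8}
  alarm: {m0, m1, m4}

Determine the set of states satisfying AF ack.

{m5, m8}

AF ack: least fixpoint, start Z0 = {m5, m8}, add states with every successor in Z. Already a fixed point.
Sat(AF ack) = {m5, m8}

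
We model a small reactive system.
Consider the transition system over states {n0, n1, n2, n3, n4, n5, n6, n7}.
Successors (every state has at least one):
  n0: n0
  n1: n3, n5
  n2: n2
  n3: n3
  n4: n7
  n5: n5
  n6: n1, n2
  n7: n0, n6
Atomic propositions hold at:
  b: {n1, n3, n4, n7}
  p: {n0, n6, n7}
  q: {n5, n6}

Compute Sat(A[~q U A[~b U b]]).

{n1, n3, n4, n7}

Sat(~q) = {n0, n1, n2, n3, n4, n7}
Sat(~b) = {n0, n2, n5, n6}
A[~b U b]: least fixpoint, start Z0 = Sat(b) = {n1, n3, n4, n7}, add states in Sat(~b) with every successor in Z. Already a fixed point.
Sat(A[~b U b]) = {n1, n3, n4, n7}
A[~q U A[~b U b]]: least fixpoint, start Z0 = Sat(A[~b U b]) = {n1, n3, n4, n7}, add states in Sat(~q) with every successor in Z. Already a fixed point.
Sat(A[~q U A[~b U b]]) = {n1, n3, n4, n7}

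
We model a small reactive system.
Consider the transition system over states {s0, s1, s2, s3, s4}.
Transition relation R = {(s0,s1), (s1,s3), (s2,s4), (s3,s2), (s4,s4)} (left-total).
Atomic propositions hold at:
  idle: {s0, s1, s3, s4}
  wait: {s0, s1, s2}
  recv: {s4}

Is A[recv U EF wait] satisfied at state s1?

Yes

EF wait: least fixpoint, start Z0 = {s0, s1, s2}, add states with some successor in Z. Z1 = {s0, s1, s2, s3}; fixed.
Sat(EF wait) = {s0, s1, s2, s3}
A[recv U EF wait]: least fixpoint, start Z0 = Sat(EF wait) = {s0, s1, s2, s3}, add states in Sat(recv) with every successor in Z. Already a fixed point.
Sat(A[recv U EF wait]) = {s0, s1, s2, s3}
s1 ∈ Sat(A[recv U EF wait]) = {s0, s1, s2, s3}, so the formula holds at s1.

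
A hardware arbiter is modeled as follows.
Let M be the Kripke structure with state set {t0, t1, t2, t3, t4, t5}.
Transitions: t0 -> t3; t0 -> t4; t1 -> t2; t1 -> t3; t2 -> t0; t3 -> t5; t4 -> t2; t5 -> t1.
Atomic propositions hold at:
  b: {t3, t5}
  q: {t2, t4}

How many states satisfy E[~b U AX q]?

4

Sat(~b) = {t0, t1, t2, t4}
Sat(AX q) = {s : every successor in {t2, t4}} = {t4}
E[~b U AX q]: least fixpoint, start Z0 = Sat(AX q) = {t4}, add states in Sat(~b) with some successor in Z. Z1 = {t0, t4}; Z2 = {t0, t2, t4}; Z3 = {t0, t1, t2, t4}; fixed.
Sat(E[~b U AX q]) = {t0, t1, t2, t4}
|Sat(E[~b U AX q])| = |{t0, t1, t2, t4}| = 4.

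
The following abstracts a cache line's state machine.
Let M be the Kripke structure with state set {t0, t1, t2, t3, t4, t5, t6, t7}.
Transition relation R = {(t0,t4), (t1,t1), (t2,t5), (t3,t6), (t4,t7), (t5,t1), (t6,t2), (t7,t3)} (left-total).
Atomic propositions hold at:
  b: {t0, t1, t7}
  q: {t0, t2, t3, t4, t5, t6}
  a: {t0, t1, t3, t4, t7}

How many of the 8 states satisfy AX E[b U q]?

E[b U q]: least fixpoint, start Z0 = Sat(q) = {t0, t2, t3, t4, t5, t6}, add states in Sat(b) with some successor in Z. Z1 = {t0, t2, t3, t4, t5, t6, t7}; fixed.
Sat(E[b U q]) = {t0, t2, t3, t4, t5, t6, t7}
Sat(AX E[b U q]) = {s : every successor in {t0, t2, t3, t4, t5, t6, t7}} = {t0, t2, t3, t4, t6, t7}
|Sat(AX E[b U q])| = |{t0, t2, t3, t4, t6, t7}| = 6.

6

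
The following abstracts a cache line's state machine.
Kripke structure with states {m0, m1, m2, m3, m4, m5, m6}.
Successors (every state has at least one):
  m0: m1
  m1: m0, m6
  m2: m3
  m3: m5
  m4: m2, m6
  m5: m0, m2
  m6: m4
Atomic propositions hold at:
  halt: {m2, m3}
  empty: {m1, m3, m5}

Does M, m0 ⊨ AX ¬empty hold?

Sat(¬empty) = {m0, m2, m4, m6}
Sat(AX ¬empty) = {s : every successor in {m0, m2, m4, m6}} = {m1, m4, m5, m6}
m0 ∉ Sat(AX ¬empty) = {m1, m4, m5, m6}, so the formula does not hold at m0.

No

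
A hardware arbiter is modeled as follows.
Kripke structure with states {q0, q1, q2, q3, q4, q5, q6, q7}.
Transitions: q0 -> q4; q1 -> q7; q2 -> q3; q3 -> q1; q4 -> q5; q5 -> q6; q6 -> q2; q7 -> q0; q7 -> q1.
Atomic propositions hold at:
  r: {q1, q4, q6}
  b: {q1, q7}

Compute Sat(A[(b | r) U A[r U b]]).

{q1, q7}

Sat(b | r) = {q1, q4, q6, q7}
A[r U b]: least fixpoint, start Z0 = Sat(b) = {q1, q7}, add states in Sat(r) with every successor in Z. Already a fixed point.
Sat(A[r U b]) = {q1, q7}
A[(b | r) U A[r U b]]: least fixpoint, start Z0 = Sat(A[r U b]) = {q1, q7}, add states in Sat(b | r) with every successor in Z. Already a fixed point.
Sat(A[(b | r) U A[r U b]]) = {q1, q7}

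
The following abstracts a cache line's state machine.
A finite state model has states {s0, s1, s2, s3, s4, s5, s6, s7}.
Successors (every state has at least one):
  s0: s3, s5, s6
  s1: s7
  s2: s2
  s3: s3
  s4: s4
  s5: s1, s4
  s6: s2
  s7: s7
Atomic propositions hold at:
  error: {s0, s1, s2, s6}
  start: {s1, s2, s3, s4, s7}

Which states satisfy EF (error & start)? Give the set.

Sat(error & start) = {s1, s2}
EF (error & start): least fixpoint, start Z0 = {s1, s2}, add states with some successor in Z. Z1 = {s1, s2, s5, s6}; Z2 = {s0, s1, s2, s5, s6}; fixed.
Sat(EF (error & start)) = {s0, s1, s2, s5, s6}

{s0, s1, s2, s5, s6}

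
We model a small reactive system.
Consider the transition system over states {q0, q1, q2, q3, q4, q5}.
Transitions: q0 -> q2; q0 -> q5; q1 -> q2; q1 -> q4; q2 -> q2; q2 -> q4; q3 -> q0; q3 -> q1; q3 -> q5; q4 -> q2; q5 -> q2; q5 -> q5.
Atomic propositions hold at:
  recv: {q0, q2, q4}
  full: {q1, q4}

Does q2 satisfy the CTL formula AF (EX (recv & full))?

Yes

Sat(recv & full) = {q4}
Sat(EX (recv & full)) = {s : some successor in {q4}} = {q1, q2}
AF (EX (recv & full)): least fixpoint, start Z0 = {q1, q2}, add states with every successor in Z. Z1 = {q1, q2, q4}; fixed.
Sat(AF (EX (recv & full))) = {q1, q2, q4}
q2 ∈ Sat(AF (EX (recv & full))) = {q1, q2, q4}, so the formula holds at q2.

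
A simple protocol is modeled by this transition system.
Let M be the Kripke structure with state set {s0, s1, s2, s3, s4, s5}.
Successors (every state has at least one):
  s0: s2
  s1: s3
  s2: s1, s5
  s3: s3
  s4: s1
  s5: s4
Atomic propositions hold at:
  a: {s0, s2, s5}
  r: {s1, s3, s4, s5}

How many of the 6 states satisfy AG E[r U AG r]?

4

AG r: greatest fixpoint, start Z0 = {s1, s3, s4, s5}, keep only states in Sat with every successor in Z. Already a fixed point.
Sat(AG r) = {s1, s3, s4, s5}
E[r U AG r]: least fixpoint, start Z0 = Sat(AG r) = {s1, s3, s4, s5}, add states in Sat(r) with some successor in Z. Already a fixed point.
Sat(E[r U AG r]) = {s1, s3, s4, s5}
AG E[r U AG r]: greatest fixpoint, start Z0 = {s1, s3, s4, s5}, keep only states in Sat with every successor in Z. Already a fixed point.
Sat(AG E[r U AG r]) = {s1, s3, s4, s5}
|Sat(AG E[r U AG r])| = |{s1, s3, s4, s5}| = 4.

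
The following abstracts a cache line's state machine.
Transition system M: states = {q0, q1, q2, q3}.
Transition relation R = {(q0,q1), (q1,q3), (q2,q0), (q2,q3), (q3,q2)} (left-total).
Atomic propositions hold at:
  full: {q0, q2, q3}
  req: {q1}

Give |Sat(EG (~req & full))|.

2

Sat(~req) = {q0, q2, q3}
Sat(~req & full) = {q0, q2, q3}
EG (~req & full): greatest fixpoint, start Z0 = {q0, q2, q3}, keep only states in Sat with some successor in Z. Z1 = {q2, q3}; fixed.
Sat(EG (~req & full)) = {q2, q3}
|Sat(EG (~req & full))| = |{q2, q3}| = 2.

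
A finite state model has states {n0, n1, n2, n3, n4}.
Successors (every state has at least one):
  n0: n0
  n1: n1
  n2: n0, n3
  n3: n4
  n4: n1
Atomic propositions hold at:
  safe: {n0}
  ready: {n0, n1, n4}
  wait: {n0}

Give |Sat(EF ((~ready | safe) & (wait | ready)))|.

Sat(~ready) = {n2, n3}
Sat(~ready | safe) = {n0, n2, n3}
Sat(wait | ready) = {n0, n1, n4}
Sat((~ready | safe) & (wait | ready)) = {n0}
EF ((~ready | safe) & (wait | ready)): least fixpoint, start Z0 = {n0}, add states with some successor in Z. Z1 = {n0, n2}; fixed.
Sat(EF ((~ready | safe) & (wait | ready))) = {n0, n2}
|Sat(EF ((~ready | safe) & (wait | ready)))| = |{n0, n2}| = 2.

2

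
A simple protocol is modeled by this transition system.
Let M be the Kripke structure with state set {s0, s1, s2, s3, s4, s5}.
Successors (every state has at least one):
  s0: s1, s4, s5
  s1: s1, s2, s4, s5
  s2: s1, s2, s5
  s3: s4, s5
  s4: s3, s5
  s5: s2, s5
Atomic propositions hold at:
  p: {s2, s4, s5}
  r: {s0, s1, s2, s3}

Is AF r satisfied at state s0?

AF r: least fixpoint, start Z0 = {s0, s1, s2, s3}, add states with every successor in Z. Already a fixed point.
Sat(AF r) = {s0, s1, s2, s3}
s0 ∈ Sat(AF r) = {s0, s1, s2, s3}, so the formula holds at s0.

Yes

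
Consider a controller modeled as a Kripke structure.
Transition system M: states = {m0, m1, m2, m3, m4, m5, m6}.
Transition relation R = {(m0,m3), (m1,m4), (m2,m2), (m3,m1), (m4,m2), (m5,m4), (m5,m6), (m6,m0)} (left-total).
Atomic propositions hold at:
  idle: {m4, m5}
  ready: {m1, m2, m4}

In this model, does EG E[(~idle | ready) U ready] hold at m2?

Yes

Sat(~idle) = {m0, m1, m2, m3, m6}
Sat(~idle | ready) = {m0, m1, m2, m3, m4, m6}
E[(~idle | ready) U ready]: least fixpoint, start Z0 = Sat(ready) = {m1, m2, m4}, add states in Sat(~idle | ready) with some successor in Z. Z1 = {m1, m2, m3, m4}; Z2 = {m0, m1, m2, m3, m4}; Z3 = {m0, m1, m2, m3, m4, m6}; fixed.
Sat(E[(~idle | ready) U ready]) = {m0, m1, m2, m3, m4, m6}
EG E[(~idle | ready) U ready]: greatest fixpoint, start Z0 = {m0, m1, m2, m3, m4, m6}, keep only states in Sat with some successor in Z. Already a fixed point.
Sat(EG E[(~idle | ready) U ready]) = {m0, m1, m2, m3, m4, m6}
m2 ∈ Sat(EG E[(~idle | ready) U ready]) = {m0, m1, m2, m3, m4, m6}, so the formula holds at m2.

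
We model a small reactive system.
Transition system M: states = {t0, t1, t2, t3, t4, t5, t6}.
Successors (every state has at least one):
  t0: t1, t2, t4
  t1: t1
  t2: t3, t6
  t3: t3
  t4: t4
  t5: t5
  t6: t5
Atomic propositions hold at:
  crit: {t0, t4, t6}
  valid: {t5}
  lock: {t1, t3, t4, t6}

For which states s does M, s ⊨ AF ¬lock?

{t0, t2, t5, t6}

Sat(¬lock) = {t0, t2, t5}
AF ¬lock: least fixpoint, start Z0 = {t0, t2, t5}, add states with every successor in Z. Z1 = {t0, t2, t5, t6}; fixed.
Sat(AF ¬lock) = {t0, t2, t5, t6}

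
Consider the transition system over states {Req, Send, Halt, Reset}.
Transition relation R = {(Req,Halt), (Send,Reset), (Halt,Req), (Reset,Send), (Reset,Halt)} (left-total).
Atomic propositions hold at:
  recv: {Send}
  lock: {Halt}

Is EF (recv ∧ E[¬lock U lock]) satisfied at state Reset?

Yes

Sat(¬lock) = {Req, Send, Reset}
E[¬lock U lock]: least fixpoint, start Z0 = Sat(lock) = {Halt}, add states in Sat(¬lock) with some successor in Z. Z1 = {Req, Halt, Reset}; Z2 = {Req, Send, Halt, Reset}; fixed.
Sat(E[¬lock U lock]) = {Req, Send, Halt, Reset}
Sat(recv ∧ E[¬lock U lock]) = {Send}
EF (recv ∧ E[¬lock U lock]): least fixpoint, start Z0 = {Send}, add states with some successor in Z. Z1 = {Send, Reset}; fixed.
Sat(EF (recv ∧ E[¬lock U lock])) = {Send, Reset}
Reset ∈ Sat(EF (recv ∧ E[¬lock U lock])) = {Send, Reset}, so the formula holds at Reset.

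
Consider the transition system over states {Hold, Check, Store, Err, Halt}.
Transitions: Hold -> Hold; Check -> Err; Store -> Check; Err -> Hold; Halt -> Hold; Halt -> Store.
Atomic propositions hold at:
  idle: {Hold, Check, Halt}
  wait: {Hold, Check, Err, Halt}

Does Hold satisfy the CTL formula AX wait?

Sat(AX wait) = {s : every successor in {Hold, Check, Err, Halt}} = {Hold, Check, Store, Err}
Hold ∈ Sat(AX wait) = {Hold, Check, Store, Err}, so the formula holds at Hold.

Yes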